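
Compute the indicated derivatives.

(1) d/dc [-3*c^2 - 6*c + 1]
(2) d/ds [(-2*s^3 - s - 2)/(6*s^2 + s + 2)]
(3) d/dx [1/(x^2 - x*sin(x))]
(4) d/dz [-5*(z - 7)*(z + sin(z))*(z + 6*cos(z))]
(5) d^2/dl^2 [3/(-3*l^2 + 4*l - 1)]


(1) = -6*c - 6
(2) = 2*s*(-6*s^3 - 2*s^2 - 3*s + 12)/(36*s^4 + 12*s^3 + 25*s^2 + 4*s + 4)
(3) = (x*cos(x) - 2*x + sin(x))/(x^2*(x - sin(x))^2)
(4) = 5*(7 - z)*(z + 6*cos(z))*(cos(z) + 1) + 5*(z - 7)*(z + sin(z))*(6*sin(z) - 1) - 5*(z + sin(z))*(z + 6*cos(z))
(5) = 6*(9*l^2 - 12*l - 4*(3*l - 2)^2 + 3)/(3*l^2 - 4*l + 1)^3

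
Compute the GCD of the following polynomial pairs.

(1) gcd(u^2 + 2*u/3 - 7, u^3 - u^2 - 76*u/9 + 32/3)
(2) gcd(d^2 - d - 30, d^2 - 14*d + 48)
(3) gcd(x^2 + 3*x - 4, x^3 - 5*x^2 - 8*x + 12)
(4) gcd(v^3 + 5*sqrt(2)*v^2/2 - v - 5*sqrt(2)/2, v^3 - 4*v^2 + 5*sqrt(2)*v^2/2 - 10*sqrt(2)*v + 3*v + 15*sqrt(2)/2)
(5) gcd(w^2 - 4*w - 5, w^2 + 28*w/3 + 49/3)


(1) = u + 3
(2) = d - 6
(3) = x - 1
(4) = gcd((v - 1)*(v + 1)*(v + 5*sqrt(2)/2), (v - 3)*(v - 1)*(v + 5*sqrt(2)/2)) = v^2 + v*(-1 + 5*sqrt(2)/2) - 5*sqrt(2)/2
(5) = gcd((w - 5)*(w + 1), (w + 7/3)*(w + 7)) = 1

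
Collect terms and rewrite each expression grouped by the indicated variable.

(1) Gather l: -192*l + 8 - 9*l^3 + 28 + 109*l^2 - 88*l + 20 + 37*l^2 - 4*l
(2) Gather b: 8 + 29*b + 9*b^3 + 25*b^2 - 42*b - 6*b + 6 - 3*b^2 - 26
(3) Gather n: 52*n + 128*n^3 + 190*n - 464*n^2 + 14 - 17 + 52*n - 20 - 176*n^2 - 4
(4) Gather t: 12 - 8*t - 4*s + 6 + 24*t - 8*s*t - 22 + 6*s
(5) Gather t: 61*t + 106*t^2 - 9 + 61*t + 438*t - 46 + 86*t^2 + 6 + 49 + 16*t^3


(1) = -9*l^3 + 146*l^2 - 284*l + 56
(2) = 9*b^3 + 22*b^2 - 19*b - 12
(3) = 128*n^3 - 640*n^2 + 294*n - 27
(4) = 2*s + t*(16 - 8*s) - 4
(5) = 16*t^3 + 192*t^2 + 560*t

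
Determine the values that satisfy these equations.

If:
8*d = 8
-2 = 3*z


Then:
d = 1
z = -2/3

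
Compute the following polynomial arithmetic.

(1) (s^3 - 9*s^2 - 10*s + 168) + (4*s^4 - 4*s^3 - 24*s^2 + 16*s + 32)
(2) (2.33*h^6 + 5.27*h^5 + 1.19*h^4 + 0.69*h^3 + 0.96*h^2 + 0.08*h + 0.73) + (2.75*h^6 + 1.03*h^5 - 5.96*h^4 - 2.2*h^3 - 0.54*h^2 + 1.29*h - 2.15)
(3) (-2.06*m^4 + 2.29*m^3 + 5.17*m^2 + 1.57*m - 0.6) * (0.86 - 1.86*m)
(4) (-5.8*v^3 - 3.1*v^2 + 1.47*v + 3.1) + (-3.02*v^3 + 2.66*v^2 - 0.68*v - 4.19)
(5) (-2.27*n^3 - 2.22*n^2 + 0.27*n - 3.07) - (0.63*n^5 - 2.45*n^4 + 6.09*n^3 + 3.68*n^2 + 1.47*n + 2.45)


(1) = 4*s^4 - 3*s^3 - 33*s^2 + 6*s + 200
(2) = 5.08*h^6 + 6.3*h^5 - 4.77*h^4 - 1.51*h^3 + 0.42*h^2 + 1.37*h - 1.42
(3) = 3.8316*m^5 - 6.031*m^4 - 7.6468*m^3 + 1.526*m^2 + 2.4662*m - 0.516
(4) = -8.82*v^3 - 0.44*v^2 + 0.79*v - 1.09
(5) = -0.63*n^5 + 2.45*n^4 - 8.36*n^3 - 5.9*n^2 - 1.2*n - 5.52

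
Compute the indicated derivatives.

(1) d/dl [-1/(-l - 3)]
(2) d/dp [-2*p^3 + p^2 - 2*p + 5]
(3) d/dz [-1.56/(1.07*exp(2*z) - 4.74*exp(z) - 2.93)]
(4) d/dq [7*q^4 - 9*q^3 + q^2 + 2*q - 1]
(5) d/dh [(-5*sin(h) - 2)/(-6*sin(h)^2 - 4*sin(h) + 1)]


(1) = -1/(l + 3)^2
(2) = -6*p^2 + 2*p - 2
(3) = (3.3384*exp(z) - 7.3944)*exp(z)/(-1.07*exp(2*z) + 4.74*exp(z) + 2.93)^2
(4) = 28*q^3 - 27*q^2 + 2*q + 2
(5) = (-24*sin(h) + 15*cos(2*h) - 28)*cos(h)/(6*sin(h)^2 + 4*sin(h) - 1)^2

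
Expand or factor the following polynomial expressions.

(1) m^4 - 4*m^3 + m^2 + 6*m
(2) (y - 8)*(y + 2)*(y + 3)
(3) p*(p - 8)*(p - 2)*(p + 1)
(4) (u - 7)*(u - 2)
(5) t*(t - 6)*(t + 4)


(1) = m*(m - 3)*(m - 2)*(m + 1)
(2) = y^3 - 3*y^2 - 34*y - 48
(3) = p^4 - 9*p^3 + 6*p^2 + 16*p
(4) = u^2 - 9*u + 14
(5) = t^3 - 2*t^2 - 24*t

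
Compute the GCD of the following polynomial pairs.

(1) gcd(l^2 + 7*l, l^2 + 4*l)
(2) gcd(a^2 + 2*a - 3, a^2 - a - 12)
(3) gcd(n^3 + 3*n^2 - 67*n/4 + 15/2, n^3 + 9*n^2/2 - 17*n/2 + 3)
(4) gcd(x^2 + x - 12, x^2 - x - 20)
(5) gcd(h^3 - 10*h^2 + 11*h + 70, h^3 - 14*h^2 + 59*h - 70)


(1) = gcd(l*(l + 7), l*(l + 4)) = l
(2) = gcd((a - 1)*(a + 3), (a - 4)*(a + 3)) = a + 3
(3) = gcd((n - 5/2)*(n - 1/2)*(n + 6), (n - 1)*(n - 1/2)*(n + 6)) = n^2 + 11*n/2 - 3
(4) = x + 4
(5) = h^2 - 12*h + 35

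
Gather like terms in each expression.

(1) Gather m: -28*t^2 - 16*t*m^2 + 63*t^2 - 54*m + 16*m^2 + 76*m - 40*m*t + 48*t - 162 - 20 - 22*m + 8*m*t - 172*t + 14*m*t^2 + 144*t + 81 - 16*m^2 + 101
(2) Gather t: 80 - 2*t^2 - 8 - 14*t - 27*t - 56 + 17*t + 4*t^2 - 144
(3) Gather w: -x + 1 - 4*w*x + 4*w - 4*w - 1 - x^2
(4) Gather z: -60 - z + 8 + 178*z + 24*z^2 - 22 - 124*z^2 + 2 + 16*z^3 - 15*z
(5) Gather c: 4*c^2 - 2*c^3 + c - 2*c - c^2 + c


(1) = -16*m^2*t + m*(14*t^2 - 32*t) + 35*t^2 + 20*t
(2) = 2*t^2 - 24*t - 128
(3) = -4*w*x - x^2 - x
(4) = 16*z^3 - 100*z^2 + 162*z - 72
(5) = -2*c^3 + 3*c^2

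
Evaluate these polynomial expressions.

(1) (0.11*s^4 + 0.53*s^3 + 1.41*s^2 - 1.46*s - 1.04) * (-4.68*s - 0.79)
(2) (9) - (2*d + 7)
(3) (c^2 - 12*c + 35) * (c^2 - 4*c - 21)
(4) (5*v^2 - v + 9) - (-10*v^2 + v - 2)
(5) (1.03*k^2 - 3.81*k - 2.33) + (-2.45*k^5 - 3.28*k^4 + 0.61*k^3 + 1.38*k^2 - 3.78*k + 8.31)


(1) = -0.5148*s^5 - 2.5673*s^4 - 7.0175*s^3 + 5.7189*s^2 + 6.0206*s + 0.8216
(2) = 2 - 2*d
(3) = c^4 - 16*c^3 + 62*c^2 + 112*c - 735
(4) = 15*v^2 - 2*v + 11
(5) = -2.45*k^5 - 3.28*k^4 + 0.61*k^3 + 2.41*k^2 - 7.59*k + 5.98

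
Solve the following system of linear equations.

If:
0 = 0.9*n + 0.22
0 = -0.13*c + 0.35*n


Then:
c = -0.66
n = -0.24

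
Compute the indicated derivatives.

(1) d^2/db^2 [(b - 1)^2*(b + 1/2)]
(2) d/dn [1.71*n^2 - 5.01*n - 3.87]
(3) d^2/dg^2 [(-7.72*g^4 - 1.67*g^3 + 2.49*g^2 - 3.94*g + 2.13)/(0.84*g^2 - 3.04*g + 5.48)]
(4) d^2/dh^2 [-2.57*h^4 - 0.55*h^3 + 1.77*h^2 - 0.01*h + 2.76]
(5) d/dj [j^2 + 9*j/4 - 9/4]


(1) = 6*b - 3
(2) = 3.42*n - 5.01
(3) = (-10.894464*g^6 + 118.282752*g^5 - 641.291136*g^4 + 2049.408928*g^3 - 2674.845312*g^2 - 224.719968*g + 38.03648)/(0.592704*g^6 - 6.435072*g^5 + 34.888896*g^4 - 112.056832*g^3 + 227.608512*g^2 - 273.877248*g + 164.566592)
(4) = -30.84*h^2 - 3.3*h + 3.54
(5) = 2*j + 9/4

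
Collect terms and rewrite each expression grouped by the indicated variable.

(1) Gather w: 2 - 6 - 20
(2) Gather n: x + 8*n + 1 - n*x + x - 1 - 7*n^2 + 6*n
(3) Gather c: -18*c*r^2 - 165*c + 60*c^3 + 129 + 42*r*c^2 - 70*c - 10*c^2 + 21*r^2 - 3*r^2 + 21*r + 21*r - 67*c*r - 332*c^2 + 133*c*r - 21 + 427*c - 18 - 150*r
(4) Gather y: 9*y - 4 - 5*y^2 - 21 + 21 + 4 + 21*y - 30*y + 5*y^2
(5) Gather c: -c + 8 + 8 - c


(1) = -24
(2) = -7*n^2 + n*(14 - x) + 2*x
(3) = 60*c^3 + c^2*(42*r - 342) + c*(-18*r^2 + 66*r + 192) + 18*r^2 - 108*r + 90
(4) = 0
(5) = 16 - 2*c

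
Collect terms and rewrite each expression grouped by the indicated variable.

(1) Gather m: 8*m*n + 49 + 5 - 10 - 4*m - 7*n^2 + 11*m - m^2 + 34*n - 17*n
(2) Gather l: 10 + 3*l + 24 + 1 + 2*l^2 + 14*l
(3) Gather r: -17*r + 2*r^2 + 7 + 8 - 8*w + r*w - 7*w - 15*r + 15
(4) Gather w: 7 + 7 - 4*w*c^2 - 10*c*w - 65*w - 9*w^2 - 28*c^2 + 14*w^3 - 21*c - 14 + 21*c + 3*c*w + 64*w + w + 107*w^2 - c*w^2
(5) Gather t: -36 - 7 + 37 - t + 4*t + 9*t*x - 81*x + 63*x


(1) = -m^2 + m*(8*n + 7) - 7*n^2 + 17*n + 44
(2) = 2*l^2 + 17*l + 35
(3) = 2*r^2 + r*(w - 32) - 15*w + 30
(4) = -28*c^2 + 14*w^3 + w^2*(98 - c) + w*(-4*c^2 - 7*c)
(5) = t*(9*x + 3) - 18*x - 6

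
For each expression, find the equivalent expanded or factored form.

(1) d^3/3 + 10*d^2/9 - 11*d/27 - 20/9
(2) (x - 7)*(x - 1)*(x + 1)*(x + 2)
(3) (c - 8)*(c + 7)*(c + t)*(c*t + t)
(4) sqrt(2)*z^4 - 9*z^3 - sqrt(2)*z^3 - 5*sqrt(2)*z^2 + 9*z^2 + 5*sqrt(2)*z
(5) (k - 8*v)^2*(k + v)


(1) = (d/3 + 1)*(d - 4/3)*(d + 5/3)
(2) = x^4 - 5*x^3 - 15*x^2 + 5*x + 14
(3) = c^4*t + c^3*t^2 - 57*c^2*t - 57*c*t^2 - 56*c*t - 56*t^2
(4) = z*(z - 1)*(z - 5*sqrt(2))*(sqrt(2)*z + 1)
(5) = k^3 - 15*k^2*v + 48*k*v^2 + 64*v^3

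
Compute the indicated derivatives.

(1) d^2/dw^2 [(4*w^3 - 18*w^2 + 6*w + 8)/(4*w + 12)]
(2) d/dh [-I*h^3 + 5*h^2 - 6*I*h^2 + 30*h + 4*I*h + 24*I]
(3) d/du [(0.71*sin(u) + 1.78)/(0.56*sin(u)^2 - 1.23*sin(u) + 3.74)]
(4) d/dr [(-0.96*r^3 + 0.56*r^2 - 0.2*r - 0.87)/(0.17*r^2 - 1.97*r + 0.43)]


(1) = 2*(w^3 + 9*w^2 + 27*w - 43)/(w^3 + 9*w^2 + 27*w + 27)
(2) = -3*I*h^2 + h*(10 - 12*I) + 30 + 4*I
(3) = (-0.3976*sin(u)^2 - 1.9936*sin(u) + 4.8448)*cos(u)/(0.3136*sin(u)^4 - 1.3776*sin(u)^3 + 5.7017*sin(u)^2 - 9.2004*sin(u) + 13.9876)
(4) = (-0.1632*r^4 + 3.7824*r^3 - 2.3076*r^2 + 0.7774*r - 1.7999)/(0.0289*r^4 - 0.6698*r^3 + 4.0271*r^2 - 1.6942*r + 0.1849)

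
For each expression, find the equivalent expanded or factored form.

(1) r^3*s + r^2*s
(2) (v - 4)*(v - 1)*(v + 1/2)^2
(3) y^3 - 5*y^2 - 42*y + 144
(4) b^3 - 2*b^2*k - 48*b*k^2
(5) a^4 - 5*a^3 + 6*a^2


(1) = r^2*(r*s + s)
(2) = v^4 - 4*v^3 - 3*v^2/4 + 11*v/4 + 1
(3) = (y - 8)*(y - 3)*(y + 6)
(4) = b*(b - 8*k)*(b + 6*k)
(5) = a^2*(a - 3)*(a - 2)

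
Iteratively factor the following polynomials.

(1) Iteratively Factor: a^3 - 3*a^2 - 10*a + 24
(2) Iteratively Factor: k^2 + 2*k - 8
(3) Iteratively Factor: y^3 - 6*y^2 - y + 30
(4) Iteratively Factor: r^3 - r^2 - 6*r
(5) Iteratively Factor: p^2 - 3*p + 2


(1) = (a - 2)*(a^2 - a - 12) = (a - 2)*(a + 3)*(a - 4)
(2) = (k + 4)*(k - 2)
(3) = (y - 3)*(y^2 - 3*y - 10) = (y - 5)*(y - 3)*(y + 2)
(4) = (r)*(r^2 - r - 6) = r*(r - 3)*(r + 2)
(5) = (p - 1)*(p - 2)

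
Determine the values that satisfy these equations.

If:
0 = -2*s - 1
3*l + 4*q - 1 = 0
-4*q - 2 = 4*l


Then:
l = -3
q = 5/2
s = -1/2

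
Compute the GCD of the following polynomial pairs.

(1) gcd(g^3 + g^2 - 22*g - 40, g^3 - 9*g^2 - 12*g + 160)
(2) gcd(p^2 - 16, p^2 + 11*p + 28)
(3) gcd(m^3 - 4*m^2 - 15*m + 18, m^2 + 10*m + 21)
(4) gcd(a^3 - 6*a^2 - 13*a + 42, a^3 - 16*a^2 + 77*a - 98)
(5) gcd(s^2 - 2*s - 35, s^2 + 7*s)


(1) = gcd((g - 5)*(g + 2)*(g + 4), (g - 8)*(g - 5)*(g + 4)) = g^2 - g - 20
(2) = gcd((p - 4)*(p + 4), (p + 4)*(p + 7)) = p + 4
(3) = gcd((m - 6)*(m - 1)*(m + 3), (m + 3)*(m + 7)) = m + 3
(4) = gcd((a - 7)*(a - 2)*(a + 3), (a - 7)^2*(a - 2)) = a^2 - 9*a + 14
(5) = 1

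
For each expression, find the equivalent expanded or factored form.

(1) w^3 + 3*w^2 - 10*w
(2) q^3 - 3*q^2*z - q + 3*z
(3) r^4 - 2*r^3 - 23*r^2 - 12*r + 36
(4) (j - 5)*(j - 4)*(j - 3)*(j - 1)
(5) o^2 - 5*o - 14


(1) = w*(w - 2)*(w + 5)
(2) = (q - 1)*(q + 1)*(q - 3*z)
(3) = (r - 6)*(r - 1)*(r + 2)*(r + 3)
(4) = j^4 - 13*j^3 + 59*j^2 - 107*j + 60
(5) = (o - 7)*(o + 2)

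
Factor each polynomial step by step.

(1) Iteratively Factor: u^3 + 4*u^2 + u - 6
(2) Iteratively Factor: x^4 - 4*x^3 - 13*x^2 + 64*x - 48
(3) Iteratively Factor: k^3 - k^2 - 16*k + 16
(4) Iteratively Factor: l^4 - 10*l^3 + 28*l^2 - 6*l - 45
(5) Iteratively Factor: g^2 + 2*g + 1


(1) = (u - 1)*(u^2 + 5*u + 6) = (u - 1)*(u + 2)*(u + 3)
(2) = (x - 3)*(x^3 - x^2 - 16*x + 16) = (x - 3)*(x - 1)*(x^2 - 16) = (x - 4)*(x - 3)*(x - 1)*(x + 4)
(3) = (k + 4)*(k^2 - 5*k + 4) = (k - 4)*(k + 4)*(k - 1)
(4) = (l - 3)*(l^3 - 7*l^2 + 7*l + 15) = (l - 3)*(l + 1)*(l^2 - 8*l + 15) = (l - 3)^2*(l + 1)*(l - 5)
(5) = (g + 1)*(g + 1)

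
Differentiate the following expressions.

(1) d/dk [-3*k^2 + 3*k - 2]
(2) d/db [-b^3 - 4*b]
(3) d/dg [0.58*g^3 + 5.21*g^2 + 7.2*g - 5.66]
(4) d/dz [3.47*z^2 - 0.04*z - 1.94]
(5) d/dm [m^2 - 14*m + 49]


(1) = 3 - 6*k
(2) = -3*b^2 - 4
(3) = 1.74*g^2 + 10.42*g + 7.2
(4) = 6.94*z - 0.04
(5) = 2*m - 14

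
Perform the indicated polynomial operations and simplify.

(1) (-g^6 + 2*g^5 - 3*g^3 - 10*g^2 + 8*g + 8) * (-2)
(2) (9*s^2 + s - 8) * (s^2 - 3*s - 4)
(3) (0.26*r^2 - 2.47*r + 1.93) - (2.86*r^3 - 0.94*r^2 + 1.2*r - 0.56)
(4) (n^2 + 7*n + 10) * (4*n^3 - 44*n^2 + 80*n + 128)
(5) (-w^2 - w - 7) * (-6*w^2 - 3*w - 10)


(1) = 2*g^6 - 4*g^5 + 6*g^3 + 20*g^2 - 16*g - 16
(2) = 9*s^4 - 26*s^3 - 47*s^2 + 20*s + 32
(3) = -2.86*r^3 + 1.2*r^2 - 3.67*r + 2.49
(4) = 4*n^5 - 16*n^4 - 188*n^3 + 248*n^2 + 1696*n + 1280
(5) = 6*w^4 + 9*w^3 + 55*w^2 + 31*w + 70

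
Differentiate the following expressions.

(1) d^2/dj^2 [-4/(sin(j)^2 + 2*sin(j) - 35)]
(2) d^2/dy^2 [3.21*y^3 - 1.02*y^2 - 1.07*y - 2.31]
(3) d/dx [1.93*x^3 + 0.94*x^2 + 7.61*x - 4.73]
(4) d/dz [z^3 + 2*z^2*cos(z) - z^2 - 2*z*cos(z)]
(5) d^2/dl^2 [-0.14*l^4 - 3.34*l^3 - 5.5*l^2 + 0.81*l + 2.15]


(1) = 8*(2*sin(j)^4 + 3*sin(j)^3 + 69*sin(j)^2 + 29*sin(j) - 39)/(sin(j)^2 + 2*sin(j) - 35)^3
(2) = 19.26*y - 2.04
(3) = 5.79*x^2 + 1.88*x + 7.61
(4) = -2*z^2*sin(z) + 3*z^2 + 2*z*sin(z) + 4*z*cos(z) - 2*z - 2*cos(z)
(5) = -1.68*l^2 - 20.04*l - 11.0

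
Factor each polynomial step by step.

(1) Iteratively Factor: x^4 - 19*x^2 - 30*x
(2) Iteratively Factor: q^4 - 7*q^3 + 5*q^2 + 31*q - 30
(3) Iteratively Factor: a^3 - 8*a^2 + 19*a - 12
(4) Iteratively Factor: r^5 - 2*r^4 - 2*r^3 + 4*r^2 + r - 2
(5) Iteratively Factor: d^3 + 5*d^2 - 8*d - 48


(1) = (x + 2)*(x^3 - 2*x^2 - 15*x) = x*(x + 2)*(x^2 - 2*x - 15) = x*(x + 2)*(x + 3)*(x - 5)
(2) = (q - 3)*(q^3 - 4*q^2 - 7*q + 10) = (q - 3)*(q + 2)*(q^2 - 6*q + 5) = (q - 5)*(q - 3)*(q + 2)*(q - 1)
(3) = (a - 4)*(a^2 - 4*a + 3) = (a - 4)*(a - 3)*(a - 1)
(4) = (r - 1)*(r^4 - r^3 - 3*r^2 + r + 2) = (r - 2)*(r - 1)*(r^3 + r^2 - r - 1) = (r - 2)*(r - 1)*(r + 1)*(r^2 - 1) = (r - 2)*(r - 1)^2*(r + 1)*(r + 1)
(5) = (d - 3)*(d^2 + 8*d + 16) = (d - 3)*(d + 4)*(d + 4)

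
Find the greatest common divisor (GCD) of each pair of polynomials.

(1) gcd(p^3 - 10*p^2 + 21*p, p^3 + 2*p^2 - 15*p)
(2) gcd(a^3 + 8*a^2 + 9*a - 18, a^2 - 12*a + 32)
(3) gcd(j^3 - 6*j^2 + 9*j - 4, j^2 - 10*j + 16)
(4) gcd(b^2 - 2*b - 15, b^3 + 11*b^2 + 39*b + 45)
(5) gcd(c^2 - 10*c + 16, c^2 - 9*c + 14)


(1) = gcd(p*(p - 7)*(p - 3), p*(p - 3)*(p + 5)) = p^2 - 3*p
(2) = 1
(3) = 1
(4) = gcd((b - 5)*(b + 3), (b + 3)^2*(b + 5)) = b + 3
(5) = c - 2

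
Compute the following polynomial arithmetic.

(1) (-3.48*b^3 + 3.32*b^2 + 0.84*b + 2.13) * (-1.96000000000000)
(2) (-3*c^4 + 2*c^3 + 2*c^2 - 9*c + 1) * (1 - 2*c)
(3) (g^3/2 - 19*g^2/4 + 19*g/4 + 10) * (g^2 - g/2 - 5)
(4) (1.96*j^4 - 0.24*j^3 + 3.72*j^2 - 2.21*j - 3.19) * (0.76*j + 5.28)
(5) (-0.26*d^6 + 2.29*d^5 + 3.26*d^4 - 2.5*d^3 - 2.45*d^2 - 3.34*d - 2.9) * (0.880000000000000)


(1) = 6.8208*b^3 - 6.5072*b^2 - 1.6464*b - 4.1748
(2) = 6*c^5 - 7*c^4 - 2*c^3 + 20*c^2 - 11*c + 1
(3) = g^5/2 - 5*g^4 + 37*g^3/8 + 251*g^2/8 - 115*g/4 - 50
(4) = 1.4896*j^5 + 10.1664*j^4 + 1.56*j^3 + 17.962*j^2 - 14.0932*j - 16.8432
(5) = -0.2288*d^6 + 2.0152*d^5 + 2.8688*d^4 - 2.2*d^3 - 2.156*d^2 - 2.9392*d - 2.552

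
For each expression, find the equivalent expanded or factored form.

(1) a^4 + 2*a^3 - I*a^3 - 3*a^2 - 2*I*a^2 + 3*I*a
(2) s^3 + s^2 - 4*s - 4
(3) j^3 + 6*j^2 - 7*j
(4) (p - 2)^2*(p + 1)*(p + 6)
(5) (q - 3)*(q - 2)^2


(1) = a*(a - 1)*(a + 3)*(a - I)
(2) = (s - 2)*(s + 1)*(s + 2)
(3) = j*(j - 1)*(j + 7)
(4) = p^4 + 3*p^3 - 18*p^2 + 4*p + 24
(5) = q^3 - 7*q^2 + 16*q - 12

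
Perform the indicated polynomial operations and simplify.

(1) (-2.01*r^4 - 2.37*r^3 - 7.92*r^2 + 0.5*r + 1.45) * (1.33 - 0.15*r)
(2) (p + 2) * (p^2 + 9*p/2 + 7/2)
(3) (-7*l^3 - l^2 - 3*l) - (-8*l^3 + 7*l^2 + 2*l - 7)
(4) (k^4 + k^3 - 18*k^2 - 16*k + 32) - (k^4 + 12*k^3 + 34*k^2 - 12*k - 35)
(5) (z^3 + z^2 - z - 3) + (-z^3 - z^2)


(1) = 0.3015*r^5 - 2.3178*r^4 - 1.9641*r^3 - 10.6086*r^2 + 0.4475*r + 1.9285
(2) = p^3 + 13*p^2/2 + 25*p/2 + 7
(3) = l^3 - 8*l^2 - 5*l + 7
(4) = -11*k^3 - 52*k^2 - 4*k + 67
(5) = -z - 3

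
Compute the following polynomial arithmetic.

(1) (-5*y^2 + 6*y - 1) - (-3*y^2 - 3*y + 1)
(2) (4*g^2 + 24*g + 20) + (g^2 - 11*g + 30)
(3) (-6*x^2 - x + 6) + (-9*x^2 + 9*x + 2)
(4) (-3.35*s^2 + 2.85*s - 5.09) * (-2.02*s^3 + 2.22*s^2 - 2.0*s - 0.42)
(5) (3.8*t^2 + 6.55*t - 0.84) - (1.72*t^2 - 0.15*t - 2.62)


(1) = -2*y^2 + 9*y - 2
(2) = 5*g^2 + 13*g + 50
(3) = -15*x^2 + 8*x + 8
(4) = 6.767*s^5 - 13.194*s^4 + 23.3088*s^3 - 15.5928*s^2 + 8.983*s + 2.1378
(5) = 2.08*t^2 + 6.7*t + 1.78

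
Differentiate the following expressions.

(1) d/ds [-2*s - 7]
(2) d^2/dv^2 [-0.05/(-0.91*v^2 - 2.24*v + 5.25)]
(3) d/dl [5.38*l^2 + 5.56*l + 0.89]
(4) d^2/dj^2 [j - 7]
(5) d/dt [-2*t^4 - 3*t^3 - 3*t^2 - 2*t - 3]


(1) = -2
(2) = (-0.08281*v^2 - 0.20384*v + 0.05*(1.82*v + 2.24)*(3.64*v + 4.48) + 0.47775)/(0.91*v^2 + 2.24*v - 5.25)^3
(3) = 10.76*l + 5.56
(4) = 0
(5) = -8*t^3 - 9*t^2 - 6*t - 2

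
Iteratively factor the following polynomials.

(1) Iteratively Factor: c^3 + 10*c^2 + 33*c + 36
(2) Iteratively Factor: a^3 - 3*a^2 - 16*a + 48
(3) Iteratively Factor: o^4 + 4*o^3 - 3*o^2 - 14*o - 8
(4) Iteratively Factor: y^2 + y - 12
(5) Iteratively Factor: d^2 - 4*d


(1) = (c + 3)*(c^2 + 7*c + 12) = (c + 3)^2*(c + 4)
(2) = (a - 4)*(a^2 + a - 12) = (a - 4)*(a - 3)*(a + 4)
(3) = (o + 4)*(o^3 - 3*o - 2) = (o + 1)*(o + 4)*(o^2 - o - 2) = (o - 2)*(o + 1)*(o + 4)*(o + 1)
(4) = (y + 4)*(y - 3)
(5) = (d - 4)*(d)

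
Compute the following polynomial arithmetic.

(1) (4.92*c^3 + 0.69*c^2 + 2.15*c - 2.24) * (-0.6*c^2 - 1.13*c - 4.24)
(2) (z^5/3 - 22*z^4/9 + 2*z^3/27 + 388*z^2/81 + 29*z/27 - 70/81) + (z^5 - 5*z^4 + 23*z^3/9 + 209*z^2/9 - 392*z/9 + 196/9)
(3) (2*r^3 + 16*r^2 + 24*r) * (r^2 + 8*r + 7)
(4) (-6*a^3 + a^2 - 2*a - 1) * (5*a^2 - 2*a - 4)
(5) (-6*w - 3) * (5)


(1) = -2.952*c^5 - 5.9736*c^4 - 22.9305*c^3 - 4.0111*c^2 - 6.5848*c + 9.4976
(2) = 4*z^5/3 - 67*z^4/9 + 71*z^3/27 + 2269*z^2/81 - 1147*z/27 + 1694/81
(3) = 2*r^5 + 32*r^4 + 166*r^3 + 304*r^2 + 168*r
(4) = -30*a^5 + 17*a^4 + 12*a^3 - 5*a^2 + 10*a + 4
(5) = -30*w - 15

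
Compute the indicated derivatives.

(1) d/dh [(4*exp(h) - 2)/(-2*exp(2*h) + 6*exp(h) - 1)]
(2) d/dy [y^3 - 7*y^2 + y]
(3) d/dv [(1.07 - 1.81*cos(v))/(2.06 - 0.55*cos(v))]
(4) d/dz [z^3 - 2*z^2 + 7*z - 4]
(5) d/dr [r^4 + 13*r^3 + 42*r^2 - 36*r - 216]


(1) = 8*(exp(2*h) - exp(h) + 1)*exp(h)/(4*exp(4*h) - 24*exp(3*h) + 40*exp(2*h) - 12*exp(h) + 1)
(2) = 3*y^2 - 14*y + 1
(3) = 3.1401*sin(v)/(0.55*cos(v) - 2.06)^2
(4) = 3*z^2 - 4*z + 7
(5) = 4*r^3 + 39*r^2 + 84*r - 36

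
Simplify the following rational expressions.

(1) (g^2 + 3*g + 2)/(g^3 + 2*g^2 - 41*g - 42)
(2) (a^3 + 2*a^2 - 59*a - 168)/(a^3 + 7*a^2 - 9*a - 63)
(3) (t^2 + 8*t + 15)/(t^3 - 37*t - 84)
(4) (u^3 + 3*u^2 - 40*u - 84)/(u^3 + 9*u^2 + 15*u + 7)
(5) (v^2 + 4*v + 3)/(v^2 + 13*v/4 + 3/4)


(1) = (g + 2)/(g^2 + g - 42)
(2) = (a - 8)/(a - 3)
(3) = (t + 5)/(t^2 - 3*t - 28)
(4) = (u^2 - 4*u - 12)/(u^2 + 2*u + 1)
(5) = (4*v + 4)/(4*v + 1)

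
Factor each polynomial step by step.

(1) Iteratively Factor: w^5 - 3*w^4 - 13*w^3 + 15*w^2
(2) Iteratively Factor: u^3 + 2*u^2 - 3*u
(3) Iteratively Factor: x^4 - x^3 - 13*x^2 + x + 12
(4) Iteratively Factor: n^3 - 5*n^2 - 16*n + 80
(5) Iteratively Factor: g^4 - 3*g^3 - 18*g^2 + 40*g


(1) = (w - 1)*(w^4 - 2*w^3 - 15*w^2) = w*(w - 1)*(w^3 - 2*w^2 - 15*w) = w^2*(w - 1)*(w^2 - 2*w - 15) = w^2*(w - 1)*(w + 3)*(w - 5)
(2) = (u - 1)*(u^2 + 3*u) = u*(u - 1)*(u + 3)
(3) = (x + 1)*(x^3 - 2*x^2 - 11*x + 12) = (x - 1)*(x + 1)*(x^2 - x - 12) = (x - 4)*(x - 1)*(x + 1)*(x + 3)
(4) = (n - 5)*(n^2 - 16) = (n - 5)*(n - 4)*(n + 4)
(5) = (g)*(g^3 - 3*g^2 - 18*g + 40) = g*(g - 2)*(g^2 - g - 20) = g*(g - 2)*(g + 4)*(g - 5)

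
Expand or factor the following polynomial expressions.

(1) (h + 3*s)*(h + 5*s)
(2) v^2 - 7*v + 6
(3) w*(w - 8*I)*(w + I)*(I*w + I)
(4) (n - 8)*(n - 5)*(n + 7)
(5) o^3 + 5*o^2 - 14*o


(1) = h^2 + 8*h*s + 15*s^2
(2) = (v - 6)*(v - 1)
(3) = I*w^4 + 7*w^3 + I*w^3 + 7*w^2 + 8*I*w^2 + 8*I*w
(4) = n^3 - 6*n^2 - 51*n + 280
(5) = o*(o - 2)*(o + 7)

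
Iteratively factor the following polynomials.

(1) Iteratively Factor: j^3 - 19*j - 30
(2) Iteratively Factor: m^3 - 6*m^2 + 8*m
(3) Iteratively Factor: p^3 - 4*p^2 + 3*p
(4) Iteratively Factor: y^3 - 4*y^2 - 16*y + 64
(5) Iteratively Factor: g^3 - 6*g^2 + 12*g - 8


(1) = (j + 2)*(j^2 - 2*j - 15) = (j + 2)*(j + 3)*(j - 5)
(2) = (m - 4)*(m^2 - 2*m) = m*(m - 4)*(m - 2)
(3) = (p)*(p^2 - 4*p + 3) = p*(p - 3)*(p - 1)
(4) = (y - 4)*(y^2 - 16) = (y - 4)*(y + 4)*(y - 4)
(5) = (g - 2)*(g^2 - 4*g + 4) = (g - 2)^2*(g - 2)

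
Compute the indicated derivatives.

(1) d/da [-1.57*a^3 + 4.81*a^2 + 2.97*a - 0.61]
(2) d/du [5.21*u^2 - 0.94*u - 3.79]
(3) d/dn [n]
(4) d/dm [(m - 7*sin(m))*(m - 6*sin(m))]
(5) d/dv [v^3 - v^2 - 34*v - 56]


(1) = -4.71*a^2 + 9.62*a + 2.97
(2) = 10.42*u - 0.94
(3) = 1
(4) = -13*m*cos(m) + 2*m - 13*sin(m) + 42*sin(2*m)
(5) = 3*v^2 - 2*v - 34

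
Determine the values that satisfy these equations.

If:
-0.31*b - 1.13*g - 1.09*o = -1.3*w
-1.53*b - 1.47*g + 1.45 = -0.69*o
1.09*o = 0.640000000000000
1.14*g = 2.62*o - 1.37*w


Then:
b = 0.99
g = 0.23
o = 0.59
w = 0.93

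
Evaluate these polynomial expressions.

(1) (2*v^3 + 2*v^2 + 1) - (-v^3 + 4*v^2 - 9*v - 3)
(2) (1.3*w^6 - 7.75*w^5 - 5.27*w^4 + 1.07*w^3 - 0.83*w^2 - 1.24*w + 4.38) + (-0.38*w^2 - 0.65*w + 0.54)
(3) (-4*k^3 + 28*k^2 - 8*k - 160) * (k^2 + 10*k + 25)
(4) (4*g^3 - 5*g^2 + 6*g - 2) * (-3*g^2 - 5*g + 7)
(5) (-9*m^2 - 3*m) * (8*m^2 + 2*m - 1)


(1) = 3*v^3 - 2*v^2 + 9*v + 4
(2) = 1.3*w^6 - 7.75*w^5 - 5.27*w^4 + 1.07*w^3 - 1.21*w^2 - 1.89*w + 4.92
(3) = -4*k^5 - 12*k^4 + 172*k^3 + 460*k^2 - 1800*k - 4000
(4) = -12*g^5 - 5*g^4 + 35*g^3 - 59*g^2 + 52*g - 14
(5) = -72*m^4 - 42*m^3 + 3*m^2 + 3*m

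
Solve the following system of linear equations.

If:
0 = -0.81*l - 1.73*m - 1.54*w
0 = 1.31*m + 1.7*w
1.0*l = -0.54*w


Then:
l = 0.00
m = 0.00
w = 0.00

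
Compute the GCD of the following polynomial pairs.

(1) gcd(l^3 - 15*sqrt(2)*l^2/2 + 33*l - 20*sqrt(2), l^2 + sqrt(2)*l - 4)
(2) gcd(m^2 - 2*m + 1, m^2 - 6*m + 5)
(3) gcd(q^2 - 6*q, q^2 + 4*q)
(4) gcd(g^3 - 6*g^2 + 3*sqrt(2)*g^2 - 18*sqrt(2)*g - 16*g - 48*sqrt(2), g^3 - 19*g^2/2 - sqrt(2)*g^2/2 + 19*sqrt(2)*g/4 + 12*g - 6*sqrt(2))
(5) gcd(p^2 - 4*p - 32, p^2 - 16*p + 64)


(1) = l - sqrt(2)
(2) = m - 1
(3) = gcd(q*(q - 6), q*(q + 4)) = q
(4) = gcd((g - 8)*(g + 2)*(g + 3*sqrt(2)), (g - 8)*(g - 3/2)*(g - sqrt(2)/2)) = g - 8
(5) = gcd((p - 8)*(p + 4), (p - 8)^2) = p - 8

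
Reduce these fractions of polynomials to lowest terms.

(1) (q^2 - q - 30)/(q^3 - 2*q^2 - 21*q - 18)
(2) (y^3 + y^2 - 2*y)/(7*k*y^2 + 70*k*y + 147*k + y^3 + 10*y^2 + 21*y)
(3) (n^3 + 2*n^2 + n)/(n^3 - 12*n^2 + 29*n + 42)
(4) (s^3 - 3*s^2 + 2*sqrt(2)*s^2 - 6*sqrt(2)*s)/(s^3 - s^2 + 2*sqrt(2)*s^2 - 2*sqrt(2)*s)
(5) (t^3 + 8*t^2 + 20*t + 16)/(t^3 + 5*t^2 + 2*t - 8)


(1) = (q + 5)/(q^2 + 4*q + 3)
(2) = (y^3 + y^2 - 2*y)/(7*k*y^2 + 70*k*y + 147*k + y^3 + 10*y^2 + 21*y)
(3) = (n^2 + n)/(n^2 - 13*n + 42)
(4) = (s - 3)/(s - 1)
(5) = (t + 2)/(t - 1)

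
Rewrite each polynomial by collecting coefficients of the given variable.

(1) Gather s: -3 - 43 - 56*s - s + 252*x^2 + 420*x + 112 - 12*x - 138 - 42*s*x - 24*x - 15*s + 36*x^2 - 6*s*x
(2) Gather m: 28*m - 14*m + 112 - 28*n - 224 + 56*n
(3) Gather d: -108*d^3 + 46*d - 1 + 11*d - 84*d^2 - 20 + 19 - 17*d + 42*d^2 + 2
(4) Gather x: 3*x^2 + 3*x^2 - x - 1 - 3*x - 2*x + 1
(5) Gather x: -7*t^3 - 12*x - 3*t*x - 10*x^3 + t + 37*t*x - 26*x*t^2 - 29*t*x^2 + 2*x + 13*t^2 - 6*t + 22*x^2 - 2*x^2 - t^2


(1) = s*(-48*x - 72) + 288*x^2 + 384*x - 72
(2) = 14*m + 28*n - 112
(3) = -108*d^3 - 42*d^2 + 40*d
(4) = 6*x^2 - 6*x
(5) = -7*t^3 + 12*t^2 - 5*t - 10*x^3 + x^2*(20 - 29*t) + x*(-26*t^2 + 34*t - 10)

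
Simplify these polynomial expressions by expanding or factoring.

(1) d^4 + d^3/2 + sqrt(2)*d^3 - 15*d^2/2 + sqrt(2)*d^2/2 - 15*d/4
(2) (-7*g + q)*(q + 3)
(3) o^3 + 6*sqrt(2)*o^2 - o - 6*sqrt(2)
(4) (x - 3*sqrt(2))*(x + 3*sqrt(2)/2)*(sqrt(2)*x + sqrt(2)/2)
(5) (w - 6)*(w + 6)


(1) = d*(d + 1/2)*(d - 3*sqrt(2)/2)*(d + 5*sqrt(2)/2)
(2) = -7*g*q - 21*g + q^2 + 3*q
(3) = (o - 1)*(o + 1)*(o + 6*sqrt(2))
(4) = sqrt(2)*x^3 - 3*x^2 + sqrt(2)*x^2/2 - 9*sqrt(2)*x - 3*x/2 - 9*sqrt(2)/2
(5) = w^2 - 36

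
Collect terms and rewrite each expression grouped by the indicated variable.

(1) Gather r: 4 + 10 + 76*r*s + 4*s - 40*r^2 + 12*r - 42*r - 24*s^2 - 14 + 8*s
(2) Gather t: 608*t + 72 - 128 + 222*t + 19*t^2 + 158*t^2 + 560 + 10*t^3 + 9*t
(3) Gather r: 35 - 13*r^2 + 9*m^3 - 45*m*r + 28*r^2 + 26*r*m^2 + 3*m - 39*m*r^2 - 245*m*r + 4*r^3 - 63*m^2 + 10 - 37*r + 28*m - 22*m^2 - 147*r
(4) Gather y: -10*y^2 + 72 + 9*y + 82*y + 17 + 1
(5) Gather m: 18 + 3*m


(1) = -40*r^2 + r*(76*s - 30) - 24*s^2 + 12*s
(2) = 10*t^3 + 177*t^2 + 839*t + 504
(3) = 9*m^3 - 85*m^2 + 31*m + 4*r^3 + r^2*(15 - 39*m) + r*(26*m^2 - 290*m - 184) + 45
(4) = -10*y^2 + 91*y + 90
(5) = 3*m + 18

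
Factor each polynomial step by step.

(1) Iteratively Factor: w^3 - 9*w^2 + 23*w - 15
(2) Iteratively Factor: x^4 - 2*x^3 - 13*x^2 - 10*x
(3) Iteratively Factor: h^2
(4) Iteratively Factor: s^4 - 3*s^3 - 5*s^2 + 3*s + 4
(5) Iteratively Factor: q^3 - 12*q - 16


(1) = (w - 1)*(w^2 - 8*w + 15) = (w - 3)*(w - 1)*(w - 5)
(2) = (x + 1)*(x^3 - 3*x^2 - 10*x) = x*(x + 1)*(x^2 - 3*x - 10) = x*(x + 1)*(x + 2)*(x - 5)
(3) = (h)*(h)
(4) = (s + 1)*(s^3 - 4*s^2 - s + 4) = (s + 1)^2*(s^2 - 5*s + 4) = (s - 4)*(s + 1)^2*(s - 1)
(5) = (q + 2)*(q^2 - 2*q - 8) = (q + 2)^2*(q - 4)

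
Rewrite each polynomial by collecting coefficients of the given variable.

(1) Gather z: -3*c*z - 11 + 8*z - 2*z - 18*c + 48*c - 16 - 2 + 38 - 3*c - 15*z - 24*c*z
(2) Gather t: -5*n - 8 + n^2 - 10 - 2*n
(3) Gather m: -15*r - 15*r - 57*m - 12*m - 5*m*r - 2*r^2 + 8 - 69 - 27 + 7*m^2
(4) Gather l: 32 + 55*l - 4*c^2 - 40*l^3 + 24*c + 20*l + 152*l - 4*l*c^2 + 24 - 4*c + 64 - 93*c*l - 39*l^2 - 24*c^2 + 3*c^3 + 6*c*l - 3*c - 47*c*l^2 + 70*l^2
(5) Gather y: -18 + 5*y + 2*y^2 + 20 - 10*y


(1) = 27*c + z*(-27*c - 9) + 9
(2) = n^2 - 7*n - 18
(3) = 7*m^2 + m*(-5*r - 69) - 2*r^2 - 30*r - 88
(4) = 3*c^3 - 28*c^2 + 17*c - 40*l^3 + l^2*(31 - 47*c) + l*(-4*c^2 - 87*c + 227) + 120
(5) = 2*y^2 - 5*y + 2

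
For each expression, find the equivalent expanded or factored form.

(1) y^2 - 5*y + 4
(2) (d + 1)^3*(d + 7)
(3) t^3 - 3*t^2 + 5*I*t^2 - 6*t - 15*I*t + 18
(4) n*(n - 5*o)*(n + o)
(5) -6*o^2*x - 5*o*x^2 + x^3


(1) = (y - 4)*(y - 1)
(2) = d^4 + 10*d^3 + 24*d^2 + 22*d + 7
(3) = (t - 3)*(t + 2*I)*(t + 3*I)
(4) = n^3 - 4*n^2*o - 5*n*o^2
(5) = x*(-6*o + x)*(o + x)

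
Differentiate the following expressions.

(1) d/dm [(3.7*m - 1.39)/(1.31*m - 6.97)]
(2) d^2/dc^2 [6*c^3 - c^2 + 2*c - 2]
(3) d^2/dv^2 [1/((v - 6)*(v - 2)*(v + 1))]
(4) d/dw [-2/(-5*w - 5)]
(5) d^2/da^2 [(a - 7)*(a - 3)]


(1) = (167.057657 - 31.398211*m)/(1.31*m - 6.97)^3
(2) = 36*c - 2
(3) = 2*(6*v^4 - 56*v^3 + 159*v^2 - 120*v + 100)/(v^9 - 21*v^8 + 159*v^7 - 475*v^6 + 132*v^5 + 1716*v^4 - 1520*v^3 - 2448*v^2 + 1728*v + 1728)
(4) = -2/(5*(w + 1)^2)
(5) = 2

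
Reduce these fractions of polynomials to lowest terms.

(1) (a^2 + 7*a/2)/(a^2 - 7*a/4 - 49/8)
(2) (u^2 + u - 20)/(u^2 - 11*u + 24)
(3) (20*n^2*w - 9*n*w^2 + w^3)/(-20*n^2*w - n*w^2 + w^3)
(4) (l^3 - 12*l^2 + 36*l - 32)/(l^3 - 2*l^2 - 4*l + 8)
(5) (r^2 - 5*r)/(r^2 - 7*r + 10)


(1) = (8*a^2 + 28*a)/(8*a^2 - 14*a - 49)
(2) = (u^2 + u - 20)/(u^2 - 11*u + 24)
(3) = (-4*n + w)/(4*n + w)
(4) = (l - 8)/(l + 2)
(5) = r/(r - 2)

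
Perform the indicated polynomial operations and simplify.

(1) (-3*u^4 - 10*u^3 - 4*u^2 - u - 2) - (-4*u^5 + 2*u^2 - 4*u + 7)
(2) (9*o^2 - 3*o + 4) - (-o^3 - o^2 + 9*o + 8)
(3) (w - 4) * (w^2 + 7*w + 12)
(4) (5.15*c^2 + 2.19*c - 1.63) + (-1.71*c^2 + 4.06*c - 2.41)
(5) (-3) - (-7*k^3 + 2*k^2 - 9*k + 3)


(1) = 4*u^5 - 3*u^4 - 10*u^3 - 6*u^2 + 3*u - 9
(2) = o^3 + 10*o^2 - 12*o - 4
(3) = w^3 + 3*w^2 - 16*w - 48
(4) = 3.44*c^2 + 6.25*c - 4.04
(5) = 7*k^3 - 2*k^2 + 9*k - 6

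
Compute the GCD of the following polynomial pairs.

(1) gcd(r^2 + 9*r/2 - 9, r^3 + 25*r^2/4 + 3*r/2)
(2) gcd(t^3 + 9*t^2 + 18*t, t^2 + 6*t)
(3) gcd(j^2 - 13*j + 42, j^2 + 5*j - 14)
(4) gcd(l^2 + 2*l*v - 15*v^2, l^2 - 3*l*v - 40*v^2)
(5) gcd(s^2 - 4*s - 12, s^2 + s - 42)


(1) = gcd((r - 3/2)*(r + 6), r*(r + 1/4)*(r + 6)) = r + 6
(2) = t^2 + 6*t
(3) = gcd((j - 7)*(j - 6), (j - 2)*(j + 7)) = 1
(4) = l + 5*v
(5) = s - 6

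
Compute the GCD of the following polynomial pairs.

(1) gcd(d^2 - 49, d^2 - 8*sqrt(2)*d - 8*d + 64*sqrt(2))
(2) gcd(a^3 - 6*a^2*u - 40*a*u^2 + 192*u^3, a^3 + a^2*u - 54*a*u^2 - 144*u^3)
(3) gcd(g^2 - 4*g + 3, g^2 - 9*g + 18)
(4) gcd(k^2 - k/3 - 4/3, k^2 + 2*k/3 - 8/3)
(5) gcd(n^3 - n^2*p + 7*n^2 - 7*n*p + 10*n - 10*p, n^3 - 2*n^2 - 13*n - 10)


(1) = 1
(2) = gcd((a - 8*u)*(a - 4*u)*(a + 6*u), (a - 8*u)*(a + 3*u)*(a + 6*u)) = -a^2 + 2*a*u + 48*u^2
(3) = g - 3
(4) = gcd((k - 4/3)*(k + 1), (k - 4/3)*(k + 2)) = k - 4/3
(5) = n + 2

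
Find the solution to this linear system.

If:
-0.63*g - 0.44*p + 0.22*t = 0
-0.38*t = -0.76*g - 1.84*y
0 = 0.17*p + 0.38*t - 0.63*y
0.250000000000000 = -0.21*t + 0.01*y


Then:
g = 39.65
p = -57.76
t = -1.99
y = -16.79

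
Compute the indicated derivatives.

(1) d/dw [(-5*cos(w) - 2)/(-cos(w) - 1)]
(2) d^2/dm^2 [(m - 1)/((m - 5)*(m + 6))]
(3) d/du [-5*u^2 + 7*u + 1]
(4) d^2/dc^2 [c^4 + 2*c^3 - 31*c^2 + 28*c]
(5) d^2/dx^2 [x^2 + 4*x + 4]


(1) = -3*sin(w)/(cos(w) + 1)^2
(2) = 2*(m^3 - 3*m^2 + 87*m - 1)/(m^6 + 3*m^5 - 87*m^4 - 179*m^3 + 2610*m^2 + 2700*m - 27000)
(3) = 7 - 10*u
(4) = 12*c^2 + 12*c - 62
(5) = 2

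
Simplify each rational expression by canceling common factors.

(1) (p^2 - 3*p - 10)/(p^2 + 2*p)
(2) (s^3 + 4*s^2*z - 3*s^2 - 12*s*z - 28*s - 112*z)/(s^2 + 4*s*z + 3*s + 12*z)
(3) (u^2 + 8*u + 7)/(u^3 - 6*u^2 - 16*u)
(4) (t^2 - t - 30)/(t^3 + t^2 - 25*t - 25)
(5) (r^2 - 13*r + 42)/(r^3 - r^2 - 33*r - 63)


(1) = (p - 5)/p
(2) = (s^2 - 3*s - 28)/(s + 3)
(3) = (u^2 + 8*u + 7)/(u^3 - 6*u^2 - 16*u)
(4) = (t - 6)/(t^2 - 4*t - 5)
(5) = (r - 6)/(r^2 + 6*r + 9)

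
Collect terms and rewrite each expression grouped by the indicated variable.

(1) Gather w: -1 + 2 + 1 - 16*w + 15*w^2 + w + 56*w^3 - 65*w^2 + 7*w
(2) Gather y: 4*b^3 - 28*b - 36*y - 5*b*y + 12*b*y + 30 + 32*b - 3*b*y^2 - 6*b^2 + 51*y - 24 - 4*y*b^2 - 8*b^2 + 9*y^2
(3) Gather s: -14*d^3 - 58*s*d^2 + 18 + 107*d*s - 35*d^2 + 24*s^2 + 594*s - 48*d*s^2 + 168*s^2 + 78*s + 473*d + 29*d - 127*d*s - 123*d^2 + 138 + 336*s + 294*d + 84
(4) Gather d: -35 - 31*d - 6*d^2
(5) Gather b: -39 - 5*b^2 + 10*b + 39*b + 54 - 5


(1) = 56*w^3 - 50*w^2 - 8*w + 2
(2) = 4*b^3 - 14*b^2 + 4*b + y^2*(9 - 3*b) + y*(-4*b^2 + 7*b + 15) + 6
(3) = -14*d^3 - 158*d^2 + 796*d + s^2*(192 - 48*d) + s*(-58*d^2 - 20*d + 1008) + 240
(4) = -6*d^2 - 31*d - 35
(5) = -5*b^2 + 49*b + 10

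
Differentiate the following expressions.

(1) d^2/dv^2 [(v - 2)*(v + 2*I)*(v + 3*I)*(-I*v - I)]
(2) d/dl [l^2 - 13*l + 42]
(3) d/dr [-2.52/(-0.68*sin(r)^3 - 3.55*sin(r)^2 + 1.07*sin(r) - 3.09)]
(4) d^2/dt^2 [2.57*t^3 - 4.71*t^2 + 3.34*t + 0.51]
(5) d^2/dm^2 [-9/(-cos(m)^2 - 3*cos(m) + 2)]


(1) = -12*I*v^2 + 6*v*(5 + I) - 10 + 16*I
(2) = 2*l - 13
(3) = (-5.1408*sin(r)^2 - 17.892*sin(r) + 2.6964)*cos(r)/(0.68*sin(r)^3 + 3.55*sin(r)^2 - 1.07*sin(r) + 3.09)^2
(4) = 15.42*t - 9.42
(5) = 9*(-4*sin(m)^4 + 19*sin(m)^2 + 21*cos(m)/4 - 9*cos(3*m)/4 + 7)/(-sin(m)^2 + 3*cos(m) - 1)^3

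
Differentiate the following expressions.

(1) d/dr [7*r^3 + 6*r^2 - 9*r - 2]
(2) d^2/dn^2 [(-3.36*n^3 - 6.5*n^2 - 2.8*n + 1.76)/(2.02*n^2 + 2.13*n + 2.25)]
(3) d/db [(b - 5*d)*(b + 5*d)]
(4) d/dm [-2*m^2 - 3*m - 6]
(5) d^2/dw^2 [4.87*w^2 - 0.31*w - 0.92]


(1) = 21*r^2 + 12*r - 9
(2) = (33.137992*n^3 + 123.727224*n^2 + 19.731456*n - 39.003012)/(8.242408*n^6 + 26.073756*n^5 + 55.036314*n^4 + 67.748697*n^3 + 61.302825*n^2 + 32.349375*n + 11.390625)
(3) = 2*b
(4) = -4*m - 3
(5) = 9.74000000000000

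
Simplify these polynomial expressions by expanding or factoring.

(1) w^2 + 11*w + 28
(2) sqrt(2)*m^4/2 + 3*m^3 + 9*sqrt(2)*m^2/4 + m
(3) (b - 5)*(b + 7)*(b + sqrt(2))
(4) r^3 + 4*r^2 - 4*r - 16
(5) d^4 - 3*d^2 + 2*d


(1) = (w + 4)*(w + 7)
(2) = m*(m + sqrt(2)/2)*(m + 2*sqrt(2))*(sqrt(2)*m/2 + 1/2)
(3) = b^3 + sqrt(2)*b^2 + 2*b^2 - 35*b + 2*sqrt(2)*b - 35*sqrt(2)
(4) = (r - 2)*(r + 2)*(r + 4)
(5) = d*(d - 1)^2*(d + 2)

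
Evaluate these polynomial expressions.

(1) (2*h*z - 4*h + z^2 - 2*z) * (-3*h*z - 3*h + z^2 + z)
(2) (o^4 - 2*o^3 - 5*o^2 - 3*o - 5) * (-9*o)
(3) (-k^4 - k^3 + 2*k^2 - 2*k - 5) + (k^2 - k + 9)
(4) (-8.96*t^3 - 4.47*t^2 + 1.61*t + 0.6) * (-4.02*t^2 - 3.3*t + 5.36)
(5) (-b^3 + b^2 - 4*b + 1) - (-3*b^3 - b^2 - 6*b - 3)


(1) = -6*h^2*z^2 + 6*h^2*z + 12*h^2 - h*z^3 + h*z^2 + 2*h*z + z^4 - z^3 - 2*z^2
(2) = -9*o^5 + 18*o^4 + 45*o^3 + 27*o^2 + 45*o
(3) = -k^4 - k^3 + 3*k^2 - 3*k + 4
(4) = 36.0192*t^5 + 47.5374*t^4 - 39.7468*t^3 - 31.6842*t^2 + 6.6496*t + 3.216
(5) = 2*b^3 + 2*b^2 + 2*b + 4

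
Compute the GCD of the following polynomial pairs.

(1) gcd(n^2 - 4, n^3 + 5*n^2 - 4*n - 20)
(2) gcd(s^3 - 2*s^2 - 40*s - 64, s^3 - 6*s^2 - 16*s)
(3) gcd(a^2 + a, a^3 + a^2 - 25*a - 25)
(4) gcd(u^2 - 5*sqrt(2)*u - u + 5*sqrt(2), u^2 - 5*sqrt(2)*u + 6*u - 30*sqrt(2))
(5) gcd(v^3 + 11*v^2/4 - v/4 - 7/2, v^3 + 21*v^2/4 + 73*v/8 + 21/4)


(1) = gcd((n - 2)*(n + 2), (n - 2)*(n + 2)*(n + 5)) = n^2 - 4
(2) = gcd((s - 8)*(s + 2)*(s + 4), s*(s - 8)*(s + 2)) = s^2 - 6*s - 16
(3) = a + 1
(4) = gcd((u - 1)*(u - 5*sqrt(2)), (u + 6)*(u - 5*sqrt(2))) = u - 5*sqrt(2)
(5) = v^2 + 15*v/4 + 7/2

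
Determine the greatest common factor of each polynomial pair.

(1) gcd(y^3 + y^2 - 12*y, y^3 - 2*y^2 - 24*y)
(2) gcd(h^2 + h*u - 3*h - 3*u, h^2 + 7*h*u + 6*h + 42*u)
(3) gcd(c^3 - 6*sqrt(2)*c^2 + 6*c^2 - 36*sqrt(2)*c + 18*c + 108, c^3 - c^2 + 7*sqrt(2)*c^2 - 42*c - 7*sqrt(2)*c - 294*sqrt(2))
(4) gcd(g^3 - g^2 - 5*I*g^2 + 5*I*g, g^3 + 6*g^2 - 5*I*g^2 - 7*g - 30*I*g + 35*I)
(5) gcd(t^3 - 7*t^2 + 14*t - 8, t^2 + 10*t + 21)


(1) = gcd(y*(y - 3)*(y + 4), y*(y - 6)*(y + 4)) = y^2 + 4*y
(2) = gcd((h - 3)*(h + u), (h + 6)*(h + 7*u)) = 1
(3) = c + 6
(4) = gcd(g*(g - 1)*(g - 5*I), (g - 1)*(g + 7)*(g - 5*I)) = g^2 + g*(-1 - 5*I) + 5*I
(5) = 1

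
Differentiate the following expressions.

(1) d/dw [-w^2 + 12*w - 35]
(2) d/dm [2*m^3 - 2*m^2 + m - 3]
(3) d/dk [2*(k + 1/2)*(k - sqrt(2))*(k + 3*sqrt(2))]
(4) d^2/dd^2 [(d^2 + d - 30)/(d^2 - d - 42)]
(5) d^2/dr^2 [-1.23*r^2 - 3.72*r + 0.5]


(1) = 12 - 2*w
(2) = 6*m^2 - 4*m + 1
(3) = 6*k^2 + 2*k + 8*sqrt(2)*k - 12 + 2*sqrt(2)
(4) = 4/(d^3 - 21*d^2 + 147*d - 343)
(5) = -2.46000000000000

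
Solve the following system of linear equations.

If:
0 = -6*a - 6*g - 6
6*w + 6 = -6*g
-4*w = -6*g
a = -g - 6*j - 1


Then:
a = -3/5
g = -2/5
j = 0
w = -3/5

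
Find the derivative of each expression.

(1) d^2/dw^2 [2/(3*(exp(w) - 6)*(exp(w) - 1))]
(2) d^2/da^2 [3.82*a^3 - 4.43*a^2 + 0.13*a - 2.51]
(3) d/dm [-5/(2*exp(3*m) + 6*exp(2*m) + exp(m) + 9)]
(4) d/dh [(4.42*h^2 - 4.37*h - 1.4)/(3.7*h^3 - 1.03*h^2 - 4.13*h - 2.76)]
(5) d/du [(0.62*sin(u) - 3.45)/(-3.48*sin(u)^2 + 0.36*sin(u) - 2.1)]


(1) = 2*(4*exp(3*w) - 21*exp(2*w) + 25*exp(w) + 42)*exp(w)/(3*(exp(6*w) - 21*exp(5*w) + 165*exp(4*w) - 595*exp(3*w) + 990*exp(2*w) - 756*exp(w) + 216))
(2) = 22.92*a - 8.86
(3) = (30*exp(2*m) + 60*exp(m) + 5)*exp(m)/(2*exp(3*m) + 6*exp(2*m) + exp(m) + 9)^2
(4) = (-16.354*h^4 + 32.338*h^3 - 7.2157*h^2 - 27.2824*h + 6.2792)/(13.69*h^6 - 7.622*h^5 - 29.5011*h^4 - 11.9162*h^3 + 22.7425*h^2 + 22.7976*h + 7.6176)
(5) = 0.0825736557*(2.1576*sin(u)^2 - 24.012*sin(u) - 0.06)*cos(u)/(1.0*sin(u)^2 - 0.1034482759*sin(u) + 0.6034482759)^2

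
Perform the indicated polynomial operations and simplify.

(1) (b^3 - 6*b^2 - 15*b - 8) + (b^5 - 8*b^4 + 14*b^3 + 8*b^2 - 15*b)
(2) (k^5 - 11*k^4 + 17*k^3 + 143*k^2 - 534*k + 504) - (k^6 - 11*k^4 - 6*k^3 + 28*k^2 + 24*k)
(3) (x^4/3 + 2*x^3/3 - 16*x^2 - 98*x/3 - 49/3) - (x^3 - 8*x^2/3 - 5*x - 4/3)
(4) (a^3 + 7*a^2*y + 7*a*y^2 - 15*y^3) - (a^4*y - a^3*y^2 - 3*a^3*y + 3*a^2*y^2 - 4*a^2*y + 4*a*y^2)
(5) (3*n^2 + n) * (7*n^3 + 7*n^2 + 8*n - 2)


(1) = b^5 - 8*b^4 + 15*b^3 + 2*b^2 - 30*b - 8
(2) = -k^6 + k^5 + 23*k^3 + 115*k^2 - 558*k + 504
(3) = x^4/3 - x^3/3 - 40*x^2/3 - 83*x/3 - 15
(4) = -a^4*y + a^3*y^2 + 3*a^3*y + a^3 - 3*a^2*y^2 + 11*a^2*y + 3*a*y^2 - 15*y^3
(5) = 21*n^5 + 28*n^4 + 31*n^3 + 2*n^2 - 2*n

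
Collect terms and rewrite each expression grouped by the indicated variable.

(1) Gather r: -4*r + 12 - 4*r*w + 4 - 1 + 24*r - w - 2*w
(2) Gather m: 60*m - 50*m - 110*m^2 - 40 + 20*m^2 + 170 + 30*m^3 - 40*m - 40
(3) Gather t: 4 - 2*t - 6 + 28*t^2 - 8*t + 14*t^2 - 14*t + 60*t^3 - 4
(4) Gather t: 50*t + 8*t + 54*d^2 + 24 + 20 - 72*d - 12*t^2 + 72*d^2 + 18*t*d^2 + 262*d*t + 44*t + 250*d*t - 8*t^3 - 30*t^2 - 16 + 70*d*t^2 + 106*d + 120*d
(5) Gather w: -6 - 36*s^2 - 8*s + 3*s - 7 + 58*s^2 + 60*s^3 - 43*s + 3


(1) = r*(20 - 4*w) - 3*w + 15
(2) = 30*m^3 - 90*m^2 - 30*m + 90
(3) = 60*t^3 + 42*t^2 - 24*t - 6
(4) = 126*d^2 + 154*d - 8*t^3 + t^2*(70*d - 42) + t*(18*d^2 + 512*d + 102) + 28
(5) = 60*s^3 + 22*s^2 - 48*s - 10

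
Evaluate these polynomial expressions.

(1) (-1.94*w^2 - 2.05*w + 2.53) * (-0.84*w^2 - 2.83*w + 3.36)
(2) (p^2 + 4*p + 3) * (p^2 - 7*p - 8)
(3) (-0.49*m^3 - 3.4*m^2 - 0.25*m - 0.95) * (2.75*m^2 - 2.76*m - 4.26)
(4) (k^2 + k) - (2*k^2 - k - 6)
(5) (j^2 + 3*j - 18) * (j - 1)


(1) = 1.6296*w^4 + 7.2122*w^3 - 2.8421*w^2 - 14.0479*w + 8.5008
(2) = p^4 - 3*p^3 - 33*p^2 - 53*p - 24
(3) = -1.3475*m^5 - 7.9976*m^4 + 10.7839*m^3 + 12.5615*m^2 + 3.687*m + 4.047
(4) = -k^2 + 2*k + 6
(5) = j^3 + 2*j^2 - 21*j + 18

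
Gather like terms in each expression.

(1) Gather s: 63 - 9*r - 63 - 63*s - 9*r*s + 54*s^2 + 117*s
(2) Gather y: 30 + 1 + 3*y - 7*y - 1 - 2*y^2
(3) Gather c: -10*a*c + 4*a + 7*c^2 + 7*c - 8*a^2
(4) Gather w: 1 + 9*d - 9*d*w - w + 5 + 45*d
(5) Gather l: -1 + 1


(1) = -9*r + 54*s^2 + s*(54 - 9*r)
(2) = -2*y^2 - 4*y + 30
(3) = -8*a^2 + 4*a + 7*c^2 + c*(7 - 10*a)
(4) = 54*d + w*(-9*d - 1) + 6
(5) = 0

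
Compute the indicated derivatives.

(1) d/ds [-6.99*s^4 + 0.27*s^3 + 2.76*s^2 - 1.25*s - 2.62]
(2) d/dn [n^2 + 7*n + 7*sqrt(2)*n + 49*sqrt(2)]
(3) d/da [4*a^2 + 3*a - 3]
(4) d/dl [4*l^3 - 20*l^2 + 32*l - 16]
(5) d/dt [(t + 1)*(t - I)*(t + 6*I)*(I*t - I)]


(1) = -27.96*s^3 + 0.81*s^2 + 5.52*s - 1.25
(2) = 2*n + 7 + 7*sqrt(2)
(3) = 8*a + 3
(4) = 12*l^2 - 40*l + 32
(5) = 4*I*t^3 - 15*t^2 + 10*I*t + 5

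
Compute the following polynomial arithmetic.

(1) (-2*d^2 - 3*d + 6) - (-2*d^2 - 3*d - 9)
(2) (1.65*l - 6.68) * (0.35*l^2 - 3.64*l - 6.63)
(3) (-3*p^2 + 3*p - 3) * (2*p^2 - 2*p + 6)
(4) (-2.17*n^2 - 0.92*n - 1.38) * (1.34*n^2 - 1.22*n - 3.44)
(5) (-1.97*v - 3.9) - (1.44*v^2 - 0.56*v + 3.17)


(1) = 15
(2) = 0.5775*l^3 - 8.344*l^2 + 13.3757*l + 44.2884
(3) = -6*p^4 + 12*p^3 - 30*p^2 + 24*p - 18
(4) = -2.9078*n^4 + 1.4146*n^3 + 6.738*n^2 + 4.8484*n + 4.7472
(5) = -1.44*v^2 - 1.41*v - 7.07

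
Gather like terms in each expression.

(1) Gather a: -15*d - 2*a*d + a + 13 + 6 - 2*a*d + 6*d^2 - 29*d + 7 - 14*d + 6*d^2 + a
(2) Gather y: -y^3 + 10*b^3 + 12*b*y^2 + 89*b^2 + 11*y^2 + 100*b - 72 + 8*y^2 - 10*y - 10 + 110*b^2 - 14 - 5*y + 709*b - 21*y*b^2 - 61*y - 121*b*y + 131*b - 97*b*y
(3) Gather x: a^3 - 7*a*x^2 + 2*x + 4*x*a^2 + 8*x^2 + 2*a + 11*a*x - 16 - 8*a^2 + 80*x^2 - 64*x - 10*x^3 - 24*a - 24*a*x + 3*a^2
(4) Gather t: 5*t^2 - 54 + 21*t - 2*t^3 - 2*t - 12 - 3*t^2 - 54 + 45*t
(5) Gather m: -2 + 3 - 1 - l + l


(1) = a*(2 - 4*d) + 12*d^2 - 58*d + 26
(2) = 10*b^3 + 199*b^2 + 940*b - y^3 + y^2*(12*b + 19) + y*(-21*b^2 - 218*b - 76) - 96
(3) = a^3 - 5*a^2 - 22*a - 10*x^3 + x^2*(88 - 7*a) + x*(4*a^2 - 13*a - 62) - 16
(4) = -2*t^3 + 2*t^2 + 64*t - 120
(5) = 0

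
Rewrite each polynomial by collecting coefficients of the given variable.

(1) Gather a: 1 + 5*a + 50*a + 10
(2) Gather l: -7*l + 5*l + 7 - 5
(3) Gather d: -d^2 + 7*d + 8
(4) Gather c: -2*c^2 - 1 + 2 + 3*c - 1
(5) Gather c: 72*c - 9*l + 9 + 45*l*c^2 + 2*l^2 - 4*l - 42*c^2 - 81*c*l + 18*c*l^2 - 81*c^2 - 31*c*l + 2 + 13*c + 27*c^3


(1) = 55*a + 11
(2) = 2 - 2*l
(3) = -d^2 + 7*d + 8
(4) = -2*c^2 + 3*c
(5) = 27*c^3 + c^2*(45*l - 123) + c*(18*l^2 - 112*l + 85) + 2*l^2 - 13*l + 11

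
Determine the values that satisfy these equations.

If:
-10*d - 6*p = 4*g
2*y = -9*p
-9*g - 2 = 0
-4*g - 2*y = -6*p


Then:
d = 28/225
g = -2/9
p = -8/135
y = 4/15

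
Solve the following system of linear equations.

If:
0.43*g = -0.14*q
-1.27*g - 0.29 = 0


Then:
g = -0.23
q = 0.70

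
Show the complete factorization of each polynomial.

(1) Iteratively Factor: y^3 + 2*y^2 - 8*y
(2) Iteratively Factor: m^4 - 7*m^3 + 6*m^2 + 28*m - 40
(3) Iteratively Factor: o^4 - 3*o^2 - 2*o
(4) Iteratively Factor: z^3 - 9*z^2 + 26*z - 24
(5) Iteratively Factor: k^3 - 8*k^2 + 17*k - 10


(1) = (y)*(y^2 + 2*y - 8) = y*(y - 2)*(y + 4)
(2) = (m - 2)*(m^3 - 5*m^2 - 4*m + 20) = (m - 5)*(m - 2)*(m^2 - 4) = (m - 5)*(m - 2)^2*(m + 2)
(3) = (o)*(o^3 - 3*o - 2) = o*(o + 1)*(o^2 - o - 2) = o*(o - 2)*(o + 1)*(o + 1)
(4) = (z - 2)*(z^2 - 7*z + 12) = (z - 3)*(z - 2)*(z - 4)
(5) = (k - 1)*(k^2 - 7*k + 10) = (k - 5)*(k - 1)*(k - 2)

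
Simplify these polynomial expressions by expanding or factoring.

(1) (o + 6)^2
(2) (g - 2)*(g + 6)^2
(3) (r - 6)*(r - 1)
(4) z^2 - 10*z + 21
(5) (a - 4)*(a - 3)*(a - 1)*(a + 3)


(1) = o^2 + 12*o + 36
(2) = g^3 + 10*g^2 + 12*g - 72
(3) = r^2 - 7*r + 6
(4) = (z - 7)*(z - 3)
(5) = a^4 - 5*a^3 - 5*a^2 + 45*a - 36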